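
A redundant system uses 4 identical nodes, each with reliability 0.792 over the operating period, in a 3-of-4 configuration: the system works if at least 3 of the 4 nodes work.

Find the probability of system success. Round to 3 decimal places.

R = Σ_{i=3}^{4} C(4,i) p^i (1−p)^{4−i} with p = 0.792
C(4,3)·0.792^3·0.208^1 = 0.41333
C(4,4)·0.792^4·0.208^0 = 0.39346
Sum = 0.807

0.807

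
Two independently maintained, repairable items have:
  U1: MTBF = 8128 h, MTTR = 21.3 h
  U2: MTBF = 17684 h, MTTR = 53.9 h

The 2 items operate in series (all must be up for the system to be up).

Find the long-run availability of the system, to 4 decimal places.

A(U1) = MTBF/(MTBF+MTTR) = 8128/(8128+21.3) = 0.997386
A(U2) = MTBF/(MTBF+MTTR) = 17684/(17684+53.9) = 0.996961
Series availability: 0.997386 × 0.996961 = 0.9944

0.9944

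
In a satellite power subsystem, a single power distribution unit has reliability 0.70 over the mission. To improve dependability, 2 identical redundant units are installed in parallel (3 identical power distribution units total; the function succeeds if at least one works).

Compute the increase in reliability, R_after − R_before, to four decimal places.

0.2730

R_before = 0.70
R_after = 1 − (1 − 0.70)^3 = 0.9730
ΔR = 0.9730 − 0.70 = 0.2730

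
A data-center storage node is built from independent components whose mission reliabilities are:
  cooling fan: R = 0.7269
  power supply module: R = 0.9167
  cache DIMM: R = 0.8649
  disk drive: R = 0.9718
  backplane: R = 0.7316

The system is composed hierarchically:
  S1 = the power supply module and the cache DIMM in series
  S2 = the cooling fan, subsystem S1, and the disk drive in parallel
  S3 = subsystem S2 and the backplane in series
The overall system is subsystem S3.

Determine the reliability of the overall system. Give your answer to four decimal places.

0.7304

Series (power supply module and cache DIMM): 0.916700 × 0.864900 = 0.792854
Parallel (cooling fan, [0.792854], and disk drive): 1 − (1 − 0.726900)(1 − 0.792854)(1 − 0.971800) = 0.998405
Series ([0.998405] and backplane): 0.998405 × 0.731600 = 0.7304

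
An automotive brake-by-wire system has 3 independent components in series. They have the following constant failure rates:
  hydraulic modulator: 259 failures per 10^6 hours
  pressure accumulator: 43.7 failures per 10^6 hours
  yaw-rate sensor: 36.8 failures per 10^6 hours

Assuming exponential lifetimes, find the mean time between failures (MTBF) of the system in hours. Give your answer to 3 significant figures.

2950

Series of exponential components: λ_sys = Σ λ_i
λ_sys = 0.000259 + 0.0000437 + 0.0000368 = 3.3950e-04 /h
MTBF = 1 / λ_sys = 2950 h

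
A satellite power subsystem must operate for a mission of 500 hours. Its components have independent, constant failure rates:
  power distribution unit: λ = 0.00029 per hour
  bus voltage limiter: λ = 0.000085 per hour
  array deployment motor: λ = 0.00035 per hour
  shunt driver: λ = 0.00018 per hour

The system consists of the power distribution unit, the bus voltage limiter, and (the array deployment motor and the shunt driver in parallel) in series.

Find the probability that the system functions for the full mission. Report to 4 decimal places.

0.8176

R(power distribution unit) = exp(−0.00029 × 500) = 0.865022
R(bus voltage limiter) = exp(−0.000085 × 500) = 0.958390
R(array deployment motor) = exp(−0.00035 × 500) = 0.839457
R(shunt driver) = exp(−0.00018 × 500) = 0.913931
Parallel (array deployment motor and shunt driver): 1 − (1 − 0.839457)(1 − 0.913931) = 0.986182
Series (power distribution unit, bus voltage limiter, and [0.986182]): 0.865022 × 0.958390 × 0.986182 = 0.8176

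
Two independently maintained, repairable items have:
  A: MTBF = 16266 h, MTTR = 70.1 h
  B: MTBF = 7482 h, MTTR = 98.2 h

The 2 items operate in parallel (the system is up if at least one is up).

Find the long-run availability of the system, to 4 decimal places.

A(A) = MTBF/(MTBF+MTTR) = 16266/(16266+70.1) = 0.995709
A(B) = MTBF/(MTBF+MTTR) = 7482/(7482+98.2) = 0.987045
Parallel availability: 1 − (1 − 0.995709)(1 − 0.987045) = 0.9999

0.9999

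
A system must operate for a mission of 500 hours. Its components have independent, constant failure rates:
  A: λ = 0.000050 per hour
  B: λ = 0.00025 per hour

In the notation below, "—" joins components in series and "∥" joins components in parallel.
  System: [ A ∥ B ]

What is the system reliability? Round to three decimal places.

0.997

R(A) = exp(−0.000050 × 500) = 0.97531
R(B) = exp(−0.00025 × 500) = 0.88250
Parallel (A and B): 1 − (1 − 0.97531)(1 − 0.88250) = 0.997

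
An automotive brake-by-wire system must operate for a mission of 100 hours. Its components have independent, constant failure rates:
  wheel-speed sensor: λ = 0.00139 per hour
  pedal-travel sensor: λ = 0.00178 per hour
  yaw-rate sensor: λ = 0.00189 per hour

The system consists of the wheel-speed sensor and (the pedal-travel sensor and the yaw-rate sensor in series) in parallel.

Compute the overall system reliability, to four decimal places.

0.9601

R(wheel-speed sensor) = exp(−0.00139 × 100) = 0.870228
R(pedal-travel sensor) = exp(−0.00178 × 100) = 0.836942
R(yaw-rate sensor) = exp(−0.00189 × 100) = 0.827787
Series (pedal-travel sensor and yaw-rate sensor): 0.836942 × 0.827787 = 0.692810
Parallel (wheel-speed sensor and [0.692810]): 1 − (1 − 0.870228)(1 − 0.692810) = 0.9601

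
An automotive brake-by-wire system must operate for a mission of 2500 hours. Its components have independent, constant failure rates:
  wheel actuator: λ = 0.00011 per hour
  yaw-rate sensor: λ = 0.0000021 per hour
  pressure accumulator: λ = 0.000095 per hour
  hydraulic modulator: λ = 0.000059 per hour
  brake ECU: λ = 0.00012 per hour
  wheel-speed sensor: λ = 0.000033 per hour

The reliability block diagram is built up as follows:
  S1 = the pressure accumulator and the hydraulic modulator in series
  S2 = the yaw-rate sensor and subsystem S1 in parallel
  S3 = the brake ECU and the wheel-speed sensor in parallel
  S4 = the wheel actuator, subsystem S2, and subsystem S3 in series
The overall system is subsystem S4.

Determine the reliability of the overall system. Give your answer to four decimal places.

0.7427

R(wheel actuator) = exp(−0.00011 × 2500) = 0.759572
R(yaw-rate sensor) = exp(−0.0000021 × 2500) = 0.994764
R(pressure accumulator) = exp(−0.000095 × 2500) = 0.788597
R(hydraulic modulator) = exp(−0.000059 × 2500) = 0.862862
R(brake ECU) = exp(−0.00012 × 2500) = 0.740818
R(wheel-speed sensor) = exp(−0.000033 × 2500) = 0.920811
Series (pressure accumulator and hydraulic modulator): 0.788597 × 0.862862 = 0.680450
Parallel (yaw-rate sensor and [0.680450]): 1 − (1 − 0.994764)(1 − 0.680450) = 0.998327
Parallel (brake ECU and wheel-speed sensor): 1 − (1 − 0.740818)(1 − 0.920811) = 0.979476
Series (wheel actuator, [0.998327], and [0.979476]): 0.759572 × 0.998327 × 0.979476 = 0.7427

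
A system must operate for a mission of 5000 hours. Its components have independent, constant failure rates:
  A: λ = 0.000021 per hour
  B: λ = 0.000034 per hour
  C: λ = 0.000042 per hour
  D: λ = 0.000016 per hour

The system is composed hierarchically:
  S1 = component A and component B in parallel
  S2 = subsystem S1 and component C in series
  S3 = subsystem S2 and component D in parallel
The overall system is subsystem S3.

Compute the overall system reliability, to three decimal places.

R(A) = exp(−0.000021 × 5000) = 0.90032
R(B) = exp(−0.000034 × 5000) = 0.84366
R(C) = exp(−0.000042 × 5000) = 0.81058
R(D) = exp(−0.000016 × 5000) = 0.92312
Parallel (A and B): 1 − (1 − 0.90032)(1 − 0.84366) = 0.98442
Series ([0.98442] and C): 0.98442 × 0.81058 = 0.79795
Parallel ([0.79795] and D): 1 − (1 − 0.79795)(1 − 0.92312) = 0.984

0.984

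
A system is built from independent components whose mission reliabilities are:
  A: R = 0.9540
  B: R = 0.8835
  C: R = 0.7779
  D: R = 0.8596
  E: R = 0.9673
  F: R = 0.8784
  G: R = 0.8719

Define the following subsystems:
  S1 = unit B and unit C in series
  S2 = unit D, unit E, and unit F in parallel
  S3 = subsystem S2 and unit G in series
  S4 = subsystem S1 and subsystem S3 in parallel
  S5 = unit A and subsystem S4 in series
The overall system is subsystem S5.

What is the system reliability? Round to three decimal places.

Series (B and C): 0.88350 × 0.77790 = 0.68727
Parallel (D, E, and F): 1 − (1 − 0.85960)(1 − 0.96730)(1 − 0.87840) = 0.99944
Series ([0.99944] and G): 0.99944 × 0.87190 = 0.87141
Parallel ([0.68727] and [0.87141]): 1 − (1 − 0.68727)(1 − 0.87141) = 0.95979
Series (A and [0.95979]): 0.95400 × 0.95979 = 0.916

0.916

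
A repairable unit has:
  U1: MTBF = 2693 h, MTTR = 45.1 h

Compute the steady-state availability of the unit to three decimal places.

A(U1) = MTBF/(MTBF+MTTR) = 2693/(2693+45.1) = 0.984

0.984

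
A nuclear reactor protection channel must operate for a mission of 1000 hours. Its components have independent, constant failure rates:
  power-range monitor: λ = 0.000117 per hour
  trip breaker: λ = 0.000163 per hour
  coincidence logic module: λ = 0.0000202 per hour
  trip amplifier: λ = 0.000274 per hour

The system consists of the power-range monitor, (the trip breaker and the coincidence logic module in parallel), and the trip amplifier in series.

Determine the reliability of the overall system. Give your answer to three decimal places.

0.674

R(power-range monitor) = exp(−0.000117 × 1000) = 0.88959
R(trip breaker) = exp(−0.000163 × 1000) = 0.84959
R(coincidence logic module) = exp(−0.0000202 × 1000) = 0.98000
R(trip amplifier) = exp(−0.000274 × 1000) = 0.76033
Parallel (trip breaker and coincidence logic module): 1 − (1 − 0.84959)(1 − 0.98000) = 0.99699
Series (power-range monitor, [0.99699], and trip amplifier): 0.88959 × 0.99699 × 0.76033 = 0.674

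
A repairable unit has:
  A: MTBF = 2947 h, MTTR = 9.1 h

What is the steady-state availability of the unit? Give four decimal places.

A(A) = MTBF/(MTBF+MTTR) = 2947/(2947+9.1) = 0.9969

0.9969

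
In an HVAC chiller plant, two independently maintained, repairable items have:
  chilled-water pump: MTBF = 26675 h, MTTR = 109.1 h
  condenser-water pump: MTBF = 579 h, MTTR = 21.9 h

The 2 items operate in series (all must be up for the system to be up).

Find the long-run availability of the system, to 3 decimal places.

A(chilled-water pump) = MTBF/(MTBF+MTTR) = 26675/(26675+109.1) = 0.995927
A(condenser-water pump) = MTBF/(MTBF+MTTR) = 579/(579+21.9) = 0.963555
Series availability: 0.995927 × 0.963555 = 0.960

0.960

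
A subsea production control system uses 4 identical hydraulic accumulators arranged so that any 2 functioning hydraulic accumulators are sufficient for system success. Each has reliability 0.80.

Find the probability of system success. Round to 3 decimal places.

R = Σ_{i=2}^{4} C(4,i) p^i (1−p)^{4−i} with p = 0.80
C(4,2)·0.80^2·0.20^2 = 0.15360
C(4,3)·0.80^3·0.20^1 = 0.40960
C(4,4)·0.80^4·0.20^0 = 0.40960
Sum = 0.973

0.973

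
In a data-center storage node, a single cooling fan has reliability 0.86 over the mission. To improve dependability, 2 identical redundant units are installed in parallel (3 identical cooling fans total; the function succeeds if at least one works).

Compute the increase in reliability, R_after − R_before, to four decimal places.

R_before = 0.86
R_after = 1 − (1 − 0.86)^3 = 0.9973
ΔR = 0.9973 − 0.86 = 0.1373

0.1373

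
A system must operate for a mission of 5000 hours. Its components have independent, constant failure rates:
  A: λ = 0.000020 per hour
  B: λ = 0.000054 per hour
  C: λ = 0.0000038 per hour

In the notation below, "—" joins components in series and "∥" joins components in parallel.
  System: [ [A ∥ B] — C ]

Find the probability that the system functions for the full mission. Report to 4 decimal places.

R(A) = exp(−0.000020 × 5000) = 0.904837
R(B) = exp(−0.000054 × 5000) = 0.763379
R(C) = exp(−0.0000038 × 5000) = 0.981179
Parallel (A and B): 1 − (1 − 0.904837)(1 − 0.763379) = 0.977482
Series ([0.977482] and C): 0.977482 × 0.981179 = 0.9591

0.9591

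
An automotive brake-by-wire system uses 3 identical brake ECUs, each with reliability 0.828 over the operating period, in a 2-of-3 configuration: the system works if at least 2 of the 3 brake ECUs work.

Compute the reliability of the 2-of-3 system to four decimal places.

0.9214

R = Σ_{i=2}^{3} C(3,i) p^i (1−p)^{3−i} with p = 0.828
C(3,2)·0.828^2·0.172^1 = 0.353761
C(3,3)·0.828^3·0.172^0 = 0.567664
Sum = 0.9214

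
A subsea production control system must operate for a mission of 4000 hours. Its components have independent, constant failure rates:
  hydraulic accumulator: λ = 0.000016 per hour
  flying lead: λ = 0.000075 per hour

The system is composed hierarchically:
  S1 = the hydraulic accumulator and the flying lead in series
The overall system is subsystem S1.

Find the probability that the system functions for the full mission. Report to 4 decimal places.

R(hydraulic accumulator) = exp(−0.000016 × 4000) = 0.938005
R(flying lead) = exp(−0.000075 × 4000) = 0.740818
Series (hydraulic accumulator and flying lead): 0.938005 × 0.740818 = 0.6949

0.6949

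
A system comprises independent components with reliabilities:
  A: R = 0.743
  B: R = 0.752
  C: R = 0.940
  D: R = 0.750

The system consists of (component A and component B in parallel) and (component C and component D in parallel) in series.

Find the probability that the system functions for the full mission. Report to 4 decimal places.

Parallel (A and B): 1 − (1 − 0.743000)(1 − 0.752000) = 0.936264
Parallel (C and D): 1 − (1 − 0.940000)(1 − 0.750000) = 0.985000
Series ([0.936264] and [0.985000]): 0.936264 × 0.985000 = 0.9222

0.9222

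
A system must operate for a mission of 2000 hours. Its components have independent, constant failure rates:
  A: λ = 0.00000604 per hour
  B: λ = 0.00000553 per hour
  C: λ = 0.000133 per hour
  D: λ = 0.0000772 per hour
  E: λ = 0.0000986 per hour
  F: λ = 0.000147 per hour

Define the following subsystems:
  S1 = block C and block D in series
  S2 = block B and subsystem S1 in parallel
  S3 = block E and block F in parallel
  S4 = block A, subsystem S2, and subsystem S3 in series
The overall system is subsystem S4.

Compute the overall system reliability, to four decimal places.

0.9394

R(A) = exp(−0.00000604 × 2000) = 0.987993
R(B) = exp(−0.00000553 × 2000) = 0.989001
R(C) = exp(−0.000133 × 2000) = 0.766439
R(D) = exp(−0.0000772 × 2000) = 0.856929
R(E) = exp(−0.0000986 × 2000) = 0.821026
R(F) = exp(−0.000147 × 2000) = 0.745276
Series (C and D): 0.766439 × 0.856929 = 0.656784
Parallel (B and [0.656784]): 1 − (1 − 0.989001)(1 − 0.656784) = 0.996225
Parallel (E and F): 1 − (1 − 0.821026)(1 − 0.745276) = 0.954411
Series (A, [0.996225], and [0.954411]): 0.987993 × 0.996225 × 0.954411 = 0.9394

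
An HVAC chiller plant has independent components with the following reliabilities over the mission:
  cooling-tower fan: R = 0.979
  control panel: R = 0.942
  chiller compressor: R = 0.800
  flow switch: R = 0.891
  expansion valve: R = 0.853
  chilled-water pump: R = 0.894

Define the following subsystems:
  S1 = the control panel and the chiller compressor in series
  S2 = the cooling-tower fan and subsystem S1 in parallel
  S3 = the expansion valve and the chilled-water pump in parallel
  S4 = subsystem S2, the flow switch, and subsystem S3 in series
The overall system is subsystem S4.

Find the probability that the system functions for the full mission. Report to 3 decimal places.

Series (control panel and chiller compressor): 0.94200 × 0.80000 = 0.75360
Parallel (cooling-tower fan and [0.75360]): 1 − (1 − 0.97900)(1 − 0.75360) = 0.99483
Parallel (expansion valve and chilled-water pump): 1 − (1 − 0.85300)(1 − 0.89400) = 0.98442
Series ([0.99483], flow switch, and [0.98442]): 0.99483 × 0.89100 × 0.98442 = 0.873

0.873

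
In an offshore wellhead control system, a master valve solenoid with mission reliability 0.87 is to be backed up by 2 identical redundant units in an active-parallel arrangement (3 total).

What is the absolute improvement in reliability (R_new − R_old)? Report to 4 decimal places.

R_before = 0.87
R_after = 1 − (1 − 0.87)^3 = 0.9978
ΔR = 0.9978 − 0.87 = 0.1278

0.1278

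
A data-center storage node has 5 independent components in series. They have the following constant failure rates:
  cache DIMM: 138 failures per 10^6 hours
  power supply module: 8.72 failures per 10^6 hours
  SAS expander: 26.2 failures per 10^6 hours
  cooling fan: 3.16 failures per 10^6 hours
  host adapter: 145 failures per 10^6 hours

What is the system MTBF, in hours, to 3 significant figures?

3110

Series of exponential components: λ_sys = Σ λ_i
λ_sys = 0.000138 + 0.00000872 + 0.0000262 + 0.00000316 + 0.000145 = 3.2108e-04 /h
MTBF = 1 / λ_sys = 3110 h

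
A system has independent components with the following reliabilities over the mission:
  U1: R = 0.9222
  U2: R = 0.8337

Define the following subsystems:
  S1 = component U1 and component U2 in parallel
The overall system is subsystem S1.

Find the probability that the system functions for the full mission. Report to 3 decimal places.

Parallel (U1 and U2): 1 − (1 − 0.92220)(1 − 0.83370) = 0.987

0.987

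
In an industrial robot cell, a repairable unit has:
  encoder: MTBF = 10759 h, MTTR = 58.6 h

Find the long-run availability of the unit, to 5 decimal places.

A(encoder) = MTBF/(MTBF+MTTR) = 10759/(10759+58.6) = 0.99458

0.99458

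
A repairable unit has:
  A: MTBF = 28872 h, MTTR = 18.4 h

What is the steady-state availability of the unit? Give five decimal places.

A(A) = MTBF/(MTBF+MTTR) = 28872/(28872+18.4) = 0.99936

0.99936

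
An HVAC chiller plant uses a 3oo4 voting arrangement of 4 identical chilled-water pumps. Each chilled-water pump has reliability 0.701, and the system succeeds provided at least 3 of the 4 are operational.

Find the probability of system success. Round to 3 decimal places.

R = Σ_{i=3}^{4} C(4,i) p^i (1−p)^{4−i} with p = 0.701
C(4,3)·0.701^3·0.299^1 = 0.41199
C(4,4)·0.701^4·0.299^0 = 0.24147
Sum = 0.653

0.653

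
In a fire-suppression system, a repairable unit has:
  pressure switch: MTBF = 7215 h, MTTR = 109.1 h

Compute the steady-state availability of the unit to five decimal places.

A(pressure switch) = MTBF/(MTBF+MTTR) = 7215/(7215+109.1) = 0.98510

0.98510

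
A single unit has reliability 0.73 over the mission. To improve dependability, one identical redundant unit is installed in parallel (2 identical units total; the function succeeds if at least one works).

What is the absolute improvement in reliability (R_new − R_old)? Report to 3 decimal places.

0.197

R_before = 0.73
R_after = 1 − (1 − 0.73)^2 = 0.927
ΔR = 0.927 − 0.73 = 0.197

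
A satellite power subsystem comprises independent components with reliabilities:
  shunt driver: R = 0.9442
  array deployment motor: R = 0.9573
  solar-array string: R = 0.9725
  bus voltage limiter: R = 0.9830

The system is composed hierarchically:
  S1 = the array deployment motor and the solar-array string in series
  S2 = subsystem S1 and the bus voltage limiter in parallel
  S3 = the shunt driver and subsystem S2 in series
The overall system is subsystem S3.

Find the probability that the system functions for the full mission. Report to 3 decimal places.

Series (array deployment motor and solar-array string): 0.95730 × 0.97250 = 0.93097
Parallel ([0.93097] and bus voltage limiter): 1 − (1 − 0.93097)(1 − 0.98300) = 0.99883
Series (shunt driver and [0.99883]): 0.94420 × 0.99883 = 0.943

0.943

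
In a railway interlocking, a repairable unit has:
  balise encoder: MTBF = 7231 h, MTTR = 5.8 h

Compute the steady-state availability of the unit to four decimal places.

A(balise encoder) = MTBF/(MTBF+MTTR) = 7231/(7231+5.8) = 0.9992

0.9992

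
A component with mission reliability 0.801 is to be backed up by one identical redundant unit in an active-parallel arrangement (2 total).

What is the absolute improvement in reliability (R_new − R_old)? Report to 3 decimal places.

R_before = 0.801
R_after = 1 − (1 − 0.801)^2 = 0.960
ΔR = 0.960 − 0.801 = 0.159

0.159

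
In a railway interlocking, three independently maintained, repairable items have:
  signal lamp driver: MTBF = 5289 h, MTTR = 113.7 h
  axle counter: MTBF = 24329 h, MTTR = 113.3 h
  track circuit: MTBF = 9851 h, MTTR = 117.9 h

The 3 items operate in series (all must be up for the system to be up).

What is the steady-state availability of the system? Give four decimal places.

0.9629

A(signal lamp driver) = MTBF/(MTBF+MTTR) = 5289/(5289+113.7) = 0.978955
A(axle counter) = MTBF/(MTBF+MTTR) = 24329/(24329+113.3) = 0.995365
A(track circuit) = MTBF/(MTBF+MTTR) = 9851/(9851+117.9) = 0.988173
Series availability: 0.978955 × 0.995365 × 0.988173 = 0.9629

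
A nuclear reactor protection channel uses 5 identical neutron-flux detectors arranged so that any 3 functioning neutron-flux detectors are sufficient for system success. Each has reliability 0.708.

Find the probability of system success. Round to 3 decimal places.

0.847

R = Σ_{i=3}^{5} C(5,i) p^i (1−p)^{5−i} with p = 0.708
C(5,3)·0.708^3·0.292^2 = 0.30260
C(5,4)·0.708^4·0.292^1 = 0.36685
C(5,5)·0.708^5·0.292^0 = 0.17790
Sum = 0.847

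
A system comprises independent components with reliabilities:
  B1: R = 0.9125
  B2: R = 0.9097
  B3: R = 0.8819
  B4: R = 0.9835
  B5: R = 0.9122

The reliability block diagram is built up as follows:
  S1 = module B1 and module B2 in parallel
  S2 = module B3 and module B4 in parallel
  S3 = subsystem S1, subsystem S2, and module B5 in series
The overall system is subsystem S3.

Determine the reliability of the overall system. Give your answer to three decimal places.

0.903

Parallel (B1 and B2): 1 − (1 − 0.91250)(1 − 0.90970) = 0.99210
Parallel (B3 and B4): 1 − (1 − 0.88190)(1 − 0.98350) = 0.99805
Series ([0.99210], [0.99805], and B5): 0.99210 × 0.99805 × 0.91220 = 0.903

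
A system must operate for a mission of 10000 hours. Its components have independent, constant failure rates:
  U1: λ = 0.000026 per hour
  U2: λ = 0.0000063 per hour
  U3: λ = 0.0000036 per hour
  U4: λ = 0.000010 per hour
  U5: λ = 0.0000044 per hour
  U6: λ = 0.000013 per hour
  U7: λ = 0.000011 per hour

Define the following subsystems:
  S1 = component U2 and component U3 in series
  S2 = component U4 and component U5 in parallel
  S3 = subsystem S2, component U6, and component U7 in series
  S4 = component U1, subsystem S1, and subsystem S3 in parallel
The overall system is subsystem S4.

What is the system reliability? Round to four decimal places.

R(U1) = exp(−0.000026 × 10000) = 0.771052
R(U2) = exp(−0.0000063 × 10000) = 0.938943
R(U3) = exp(−0.0000036 × 10000) = 0.964640
R(U4) = exp(−0.000010 × 10000) = 0.904837
R(U5) = exp(−0.0000044 × 10000) = 0.956954
R(U6) = exp(−0.000013 × 10000) = 0.878095
R(U7) = exp(−0.000011 × 10000) = 0.895834
Series (U2 and U3): 0.938943 × 0.964640 = 0.905742
Parallel (U4 and U5): 1 − (1 − 0.904837)(1 − 0.956954) = 0.995904
Series ([0.995904], U6, and U7): 0.995904 × 0.878095 × 0.895834 = 0.783405
Parallel (U1, [0.905742], and [0.783405]): 1 − (1 − 0.771052)(1 − 0.905742)(1 − 0.783405) = 0.9953

0.9953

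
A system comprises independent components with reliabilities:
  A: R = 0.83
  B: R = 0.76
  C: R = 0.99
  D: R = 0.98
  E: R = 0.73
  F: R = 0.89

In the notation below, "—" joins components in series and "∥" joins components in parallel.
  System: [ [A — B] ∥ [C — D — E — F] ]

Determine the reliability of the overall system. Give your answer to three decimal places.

Series (A and B): 0.83000 × 0.76000 = 0.63080
Series (C, D, E, and F): 0.99000 × 0.98000 × 0.73000 × 0.89000 = 0.63034
Parallel ([0.63080] and [0.63034]): 1 − (1 − 0.63080)(1 − 0.63034) = 0.864

0.864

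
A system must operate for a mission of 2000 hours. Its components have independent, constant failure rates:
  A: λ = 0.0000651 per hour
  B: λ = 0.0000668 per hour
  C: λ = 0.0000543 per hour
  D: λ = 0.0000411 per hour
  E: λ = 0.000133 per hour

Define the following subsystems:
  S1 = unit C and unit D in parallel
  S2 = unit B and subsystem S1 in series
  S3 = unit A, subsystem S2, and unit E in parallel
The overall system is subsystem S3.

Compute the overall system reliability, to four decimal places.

0.9962

R(A) = exp(−0.0000651 × 2000) = 0.877920
R(B) = exp(−0.0000668 × 2000) = 0.874940
R(C) = exp(−0.0000543 × 2000) = 0.897089
R(D) = exp(−0.0000411 × 2000) = 0.921088
R(E) = exp(−0.000133 × 2000) = 0.766439
Parallel (C and D): 1 − (1 − 0.897089)(1 − 0.921088) = 0.991879
Series (B and [0.991879]): 0.874940 × 0.991879 = 0.867835
Parallel (A, [0.867835], and E): 1 − (1 − 0.877920)(1 − 0.867835)(1 − 0.766439) = 0.9962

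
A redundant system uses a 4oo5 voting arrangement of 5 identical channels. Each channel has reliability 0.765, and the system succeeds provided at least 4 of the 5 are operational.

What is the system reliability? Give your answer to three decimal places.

0.664

R = Σ_{i=4}^{5} C(5,i) p^i (1−p)^{5−i} with p = 0.765
C(5,4)·0.765^4·0.235^1 = 0.40242
C(5,5)·0.765^5·0.235^0 = 0.26200
Sum = 0.664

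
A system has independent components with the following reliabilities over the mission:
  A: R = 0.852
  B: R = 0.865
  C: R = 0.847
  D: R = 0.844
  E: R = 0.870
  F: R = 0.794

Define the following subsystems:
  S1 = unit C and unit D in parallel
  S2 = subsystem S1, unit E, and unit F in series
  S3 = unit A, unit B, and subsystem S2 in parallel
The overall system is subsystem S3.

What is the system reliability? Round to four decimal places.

Parallel (C and D): 1 − (1 − 0.847000)(1 − 0.844000) = 0.976132
Series ([0.976132], E, and F): 0.976132 × 0.870000 × 0.794000 = 0.674292
Parallel (A, B, and [0.674292]): 1 − (1 − 0.852000)(1 − 0.865000)(1 − 0.674292) = 0.9935

0.9935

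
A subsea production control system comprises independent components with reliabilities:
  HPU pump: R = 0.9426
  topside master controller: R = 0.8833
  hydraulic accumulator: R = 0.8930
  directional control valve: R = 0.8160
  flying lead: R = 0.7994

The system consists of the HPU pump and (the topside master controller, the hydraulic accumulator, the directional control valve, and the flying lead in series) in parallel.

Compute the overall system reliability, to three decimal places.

0.972

Series (topside master controller, hydraulic accumulator, directional control valve, and flying lead): 0.88330 × 0.89300 × 0.81600 × 0.79940 = 0.51453
Parallel (HPU pump and [0.51453]): 1 − (1 − 0.94260)(1 − 0.51453) = 0.972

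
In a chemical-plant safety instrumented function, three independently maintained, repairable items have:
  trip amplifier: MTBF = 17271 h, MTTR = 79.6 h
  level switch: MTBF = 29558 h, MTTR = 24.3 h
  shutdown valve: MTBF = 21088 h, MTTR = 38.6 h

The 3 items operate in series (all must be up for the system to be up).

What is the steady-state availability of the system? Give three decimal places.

0.993

A(trip amplifier) = MTBF/(MTBF+MTTR) = 17271/(17271+79.6) = 0.995412
A(level switch) = MTBF/(MTBF+MTTR) = 29558/(29558+24.3) = 0.999179
A(shutdown valve) = MTBF/(MTBF+MTTR) = 21088/(21088+38.6) = 0.998173
Series availability: 0.995412 × 0.999179 × 0.998173 = 0.993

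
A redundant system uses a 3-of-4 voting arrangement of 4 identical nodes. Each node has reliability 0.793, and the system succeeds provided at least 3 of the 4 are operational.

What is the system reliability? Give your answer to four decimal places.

0.8084

R = Σ_{i=3}^{4} C(4,i) p^i (1−p)^{4−i} with p = 0.793
C(4,3)·0.793^3·0.207^1 = 0.412905
C(4,4)·0.793^4·0.207^0 = 0.395451
Sum = 0.8084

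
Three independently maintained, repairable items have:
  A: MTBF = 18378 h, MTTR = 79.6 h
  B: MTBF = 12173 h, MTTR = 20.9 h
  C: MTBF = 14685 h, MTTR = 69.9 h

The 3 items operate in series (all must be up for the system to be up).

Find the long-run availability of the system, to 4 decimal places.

A(A) = MTBF/(MTBF+MTTR) = 18378/(18378+79.6) = 0.995687
A(B) = MTBF/(MTBF+MTTR) = 12173/(12173+20.9) = 0.998286
A(C) = MTBF/(MTBF+MTTR) = 14685/(14685+69.9) = 0.995263
Series availability: 0.995687 × 0.998286 × 0.995263 = 0.9893

0.9893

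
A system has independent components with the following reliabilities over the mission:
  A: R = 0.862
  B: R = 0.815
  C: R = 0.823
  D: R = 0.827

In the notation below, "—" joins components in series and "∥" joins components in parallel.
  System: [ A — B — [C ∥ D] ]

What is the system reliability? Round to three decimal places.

0.681

Parallel (C and D): 1 − (1 − 0.82300)(1 − 0.82700) = 0.96938
Series (A, B, and [0.96938]): 0.86200 × 0.81500 × 0.96938 = 0.681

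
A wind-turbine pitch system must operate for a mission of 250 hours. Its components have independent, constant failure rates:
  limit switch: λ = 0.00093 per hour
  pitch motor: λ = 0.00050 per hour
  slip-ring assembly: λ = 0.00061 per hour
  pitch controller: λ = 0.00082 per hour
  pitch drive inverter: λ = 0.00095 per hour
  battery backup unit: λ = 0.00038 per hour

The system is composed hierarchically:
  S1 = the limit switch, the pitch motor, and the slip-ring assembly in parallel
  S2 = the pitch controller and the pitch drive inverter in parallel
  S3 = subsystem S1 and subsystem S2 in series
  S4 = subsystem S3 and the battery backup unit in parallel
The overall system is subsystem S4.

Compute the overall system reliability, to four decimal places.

0.9961

R(limit switch) = exp(−0.00093 × 250) = 0.792550
R(pitch motor) = exp(−0.00050 × 250) = 0.882497
R(slip-ring assembly) = exp(−0.00061 × 250) = 0.858559
R(pitch controller) = exp(−0.00082 × 250) = 0.814647
R(pitch drive inverter) = exp(−0.00095 × 250) = 0.788597
R(battery backup unit) = exp(−0.00038 × 250) = 0.909373
Parallel (limit switch, pitch motor, and slip-ring assembly): 1 − (1 − 0.792550)(1 − 0.882497)(1 − 0.858559) = 0.996552
Parallel (pitch controller and pitch drive inverter): 1 − (1 − 0.814647)(1 − 0.788597) = 0.960816
Series ([0.996552] and [0.960816]): 0.996552 × 0.960816 = 0.957503
Parallel ([0.957503] and battery backup unit): 1 − (1 − 0.957503)(1 − 0.909373) = 0.9961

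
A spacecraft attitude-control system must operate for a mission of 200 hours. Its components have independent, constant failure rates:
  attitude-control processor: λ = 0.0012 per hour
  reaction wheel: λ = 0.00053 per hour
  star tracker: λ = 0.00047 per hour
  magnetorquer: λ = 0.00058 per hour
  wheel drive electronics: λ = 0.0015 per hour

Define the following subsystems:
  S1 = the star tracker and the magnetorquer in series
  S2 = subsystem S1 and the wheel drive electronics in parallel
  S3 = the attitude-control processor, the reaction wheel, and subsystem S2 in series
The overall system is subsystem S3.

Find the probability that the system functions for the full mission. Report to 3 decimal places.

0.673

R(attitude-control processor) = exp(−0.0012 × 200) = 0.78663
R(reaction wheel) = exp(−0.00053 × 200) = 0.89942
R(star tracker) = exp(−0.00047 × 200) = 0.91028
R(magnetorquer) = exp(−0.00058 × 200) = 0.89048
R(wheel drive electronics) = exp(−0.0015 × 200) = 0.74082
Series (star tracker and magnetorquer): 0.91028 × 0.89048 = 0.81059
Parallel ([0.81059] and wheel drive electronics): 1 − (1 − 0.81059)(1 − 0.74082) = 0.95091
Series (attitude-control processor, reaction wheel, and [0.95091]): 0.78663 × 0.89942 × 0.95091 = 0.673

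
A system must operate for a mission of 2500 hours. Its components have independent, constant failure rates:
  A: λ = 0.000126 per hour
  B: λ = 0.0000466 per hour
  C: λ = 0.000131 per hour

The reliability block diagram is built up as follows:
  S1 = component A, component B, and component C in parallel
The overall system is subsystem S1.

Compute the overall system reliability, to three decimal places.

R(A) = exp(−0.000126 × 2500) = 0.72979
R(B) = exp(−0.0000466 × 2500) = 0.89003
R(C) = exp(−0.000131 × 2500) = 0.72072
Parallel (A, B, and C): 1 − (1 − 0.72979)(1 − 0.89003)(1 − 0.72072) = 0.992

0.992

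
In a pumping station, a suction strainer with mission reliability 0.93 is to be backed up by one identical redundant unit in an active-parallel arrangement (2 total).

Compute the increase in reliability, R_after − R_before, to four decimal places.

0.0651

R_before = 0.93
R_after = 1 − (1 − 0.93)^2 = 0.9951
ΔR = 0.9951 − 0.93 = 0.0651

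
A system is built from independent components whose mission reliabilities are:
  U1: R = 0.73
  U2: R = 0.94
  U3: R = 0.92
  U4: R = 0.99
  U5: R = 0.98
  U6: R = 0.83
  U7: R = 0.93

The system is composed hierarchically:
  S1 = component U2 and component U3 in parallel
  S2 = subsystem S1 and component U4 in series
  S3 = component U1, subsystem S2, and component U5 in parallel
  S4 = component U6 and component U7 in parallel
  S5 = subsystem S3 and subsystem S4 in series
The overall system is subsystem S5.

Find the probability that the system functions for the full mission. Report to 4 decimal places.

0.9880

Parallel (U2 and U3): 1 − (1 − 0.940000)(1 − 0.920000) = 0.995200
Series ([0.995200] and U4): 0.995200 × 0.990000 = 0.985248
Parallel (U1, [0.985248], and U5): 1 − (1 − 0.730000)(1 − 0.985248)(1 − 0.980000) = 0.999920
Parallel (U6 and U7): 1 − (1 − 0.830000)(1 − 0.930000) = 0.988100
Series ([0.999920] and [0.988100]): 0.999920 × 0.988100 = 0.9880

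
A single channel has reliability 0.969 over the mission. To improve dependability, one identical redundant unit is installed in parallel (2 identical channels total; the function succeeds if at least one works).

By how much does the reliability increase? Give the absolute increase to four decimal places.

0.0300

R_before = 0.969
R_after = 1 − (1 − 0.969)^2 = 0.9990
ΔR = 0.9990 − 0.969 = 0.0300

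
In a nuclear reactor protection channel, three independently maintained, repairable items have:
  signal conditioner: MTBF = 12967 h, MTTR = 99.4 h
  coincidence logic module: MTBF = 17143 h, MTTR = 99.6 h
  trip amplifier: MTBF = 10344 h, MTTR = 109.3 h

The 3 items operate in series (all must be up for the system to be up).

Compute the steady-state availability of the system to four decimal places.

0.9763

A(signal conditioner) = MTBF/(MTBF+MTTR) = 12967/(12967+99.4) = 0.992393
A(coincidence logic module) = MTBF/(MTBF+MTTR) = 17143/(17143+99.6) = 0.994224
A(trip amplifier) = MTBF/(MTBF+MTTR) = 10344/(10344+109.3) = 0.989544
Series availability: 0.992393 × 0.994224 × 0.989544 = 0.9763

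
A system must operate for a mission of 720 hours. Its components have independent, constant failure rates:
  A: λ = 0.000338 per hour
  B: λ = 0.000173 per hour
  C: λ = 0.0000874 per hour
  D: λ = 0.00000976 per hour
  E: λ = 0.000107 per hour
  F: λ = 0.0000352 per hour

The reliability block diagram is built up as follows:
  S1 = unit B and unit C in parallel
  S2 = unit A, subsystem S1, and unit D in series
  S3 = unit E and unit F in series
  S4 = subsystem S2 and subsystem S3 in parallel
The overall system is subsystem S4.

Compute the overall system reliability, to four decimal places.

R(A) = exp(−0.000338 × 720) = 0.783989
R(B) = exp(−0.000173 × 720) = 0.882885
R(C) = exp(−0.0000874 × 720) = 0.939011
R(D) = exp(−0.00000976 × 720) = 0.992997
R(E) = exp(−0.000107 × 720) = 0.925853
R(F) = exp(−0.0000352 × 720) = 0.974974
Parallel (B and C): 1 − (1 − 0.882885)(1 − 0.939011) = 0.992857
Series (A, [0.992857], and D): 0.783989 × 0.992857 × 0.992997 = 0.772938
Series (E and F): 0.925853 × 0.974974 = 0.902683
Parallel ([0.772938] and [0.902683]): 1 − (1 − 0.772938)(1 − 0.902683) = 0.9779

0.9779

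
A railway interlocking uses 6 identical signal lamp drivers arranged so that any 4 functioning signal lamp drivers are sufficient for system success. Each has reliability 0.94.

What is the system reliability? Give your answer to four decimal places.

R = Σ_{i=4}^{6} C(6,i) p^i (1−p)^{6−i} with p = 0.94
C(6,4)·0.94^4·0.06^2 = 0.042160
C(6,5)·0.94^5·0.06^1 = 0.264205
C(6,6)·0.94^6·0.06^0 = 0.689870
Sum = 0.9962

0.9962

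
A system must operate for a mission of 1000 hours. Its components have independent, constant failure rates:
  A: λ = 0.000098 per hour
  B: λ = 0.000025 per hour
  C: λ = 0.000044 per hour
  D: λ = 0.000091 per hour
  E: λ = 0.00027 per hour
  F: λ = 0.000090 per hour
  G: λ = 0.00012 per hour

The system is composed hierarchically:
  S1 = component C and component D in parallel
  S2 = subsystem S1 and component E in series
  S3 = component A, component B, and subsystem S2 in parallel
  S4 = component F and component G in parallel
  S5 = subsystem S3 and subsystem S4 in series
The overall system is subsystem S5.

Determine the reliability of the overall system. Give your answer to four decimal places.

R(A) = exp(−0.000098 × 1000) = 0.906649
R(B) = exp(−0.000025 × 1000) = 0.975310
R(C) = exp(−0.000044 × 1000) = 0.956954
R(D) = exp(−0.000091 × 1000) = 0.913018
R(E) = exp(−0.00027 × 1000) = 0.763379
R(F) = exp(−0.000090 × 1000) = 0.913931
R(G) = exp(−0.00012 × 1000) = 0.886920
Parallel (C and D): 1 − (1 − 0.956954)(1 − 0.913018) = 0.996256
Series ([0.996256] and E): 0.996256 × 0.763379 = 0.760521
Parallel (A, B, and [0.760521]): 1 − (1 − 0.906649)(1 − 0.975310)(1 − 0.760521) = 0.999448
Parallel (F and G): 1 − (1 − 0.913931)(1 − 0.886920) = 0.990267
Series ([0.999448] and [0.990267]): 0.999448 × 0.990267 = 0.9897

0.9897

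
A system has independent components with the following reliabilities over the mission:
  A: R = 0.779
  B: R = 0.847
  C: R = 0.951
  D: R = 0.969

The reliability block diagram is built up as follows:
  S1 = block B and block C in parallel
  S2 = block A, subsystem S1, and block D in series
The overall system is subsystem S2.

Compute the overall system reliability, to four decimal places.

0.7492

Parallel (B and C): 1 − (1 − 0.847000)(1 − 0.951000) = 0.992503
Series (A, [0.992503], and D): 0.779000 × 0.992503 × 0.969000 = 0.7492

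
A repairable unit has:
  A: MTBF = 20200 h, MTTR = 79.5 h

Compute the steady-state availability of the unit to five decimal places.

A(A) = MTBF/(MTBF+MTTR) = 20200/(20200+79.5) = 0.99608

0.99608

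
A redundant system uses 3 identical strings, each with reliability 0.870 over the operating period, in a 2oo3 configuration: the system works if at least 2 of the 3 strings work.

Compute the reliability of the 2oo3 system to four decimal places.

R = Σ_{i=2}^{3} C(3,i) p^i (1−p)^{3−i} with p = 0.870
C(3,2)·0.870^2·0.130^1 = 0.295191
C(3,3)·0.870^3·0.130^0 = 0.658503
Sum = 0.9537

0.9537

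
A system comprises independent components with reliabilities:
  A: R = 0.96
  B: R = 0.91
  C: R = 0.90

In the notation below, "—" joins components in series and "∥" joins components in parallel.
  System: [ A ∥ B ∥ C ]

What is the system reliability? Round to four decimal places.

0.9996

Parallel (A, B, and C): 1 − (1 − 0.960000)(1 − 0.910000)(1 − 0.900000) = 0.9996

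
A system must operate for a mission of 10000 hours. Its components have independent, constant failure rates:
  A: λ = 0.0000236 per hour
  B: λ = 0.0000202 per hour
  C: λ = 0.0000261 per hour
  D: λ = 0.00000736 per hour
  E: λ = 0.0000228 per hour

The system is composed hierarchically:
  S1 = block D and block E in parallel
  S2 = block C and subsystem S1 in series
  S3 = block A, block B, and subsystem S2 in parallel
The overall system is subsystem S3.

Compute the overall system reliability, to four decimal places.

R(A) = exp(−0.0000236 × 10000) = 0.789781
R(B) = exp(−0.0000202 × 10000) = 0.817095
R(C) = exp(−0.0000261 × 10000) = 0.770281
R(D) = exp(−0.00000736 × 10000) = 0.929043
R(E) = exp(−0.0000228 × 10000) = 0.796124
Parallel (D and E): 1 − (1 − 0.929043)(1 − 0.796124) = 0.985534
Series (C and [0.985534]): 0.770281 × 0.985534 = 0.759138
Parallel (A, B, and [0.759138]): 1 − (1 − 0.789781)(1 − 0.817095)(1 − 0.759138) = 0.9907

0.9907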